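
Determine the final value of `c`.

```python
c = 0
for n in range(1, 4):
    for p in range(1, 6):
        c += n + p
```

75

n=1,p=1: c = 0+2 = 2
n=1,p=2: c = 2+3 = 5
n=1,p=3: c = 5+4 = 9
n=1,p=4: c = 9+5 = 14
n=1,p=5: c = 14+6 = 20
n=2,p=1: c = 20+3 = 23
n=2,p=2: c = 23+4 = 27
n=2,p=3: c = 27+5 = 32
n=2,p=4: c = 32+6 = 38
n=2,p=5: c = 38+7 = 45
n=3,p=1: c = 45+4 = 49
n=3,p=2: c = 49+5 = 54
n=3,p=3: c = 54+6 = 60
n=3,p=4: c = 60+7 = 67
n=3,p=5: c = 67+8 = 75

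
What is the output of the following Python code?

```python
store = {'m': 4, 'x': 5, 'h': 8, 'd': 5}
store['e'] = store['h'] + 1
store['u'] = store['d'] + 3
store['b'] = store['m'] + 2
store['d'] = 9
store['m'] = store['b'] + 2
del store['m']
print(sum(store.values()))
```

store['e'] = store['h']+1 = 9 → {'m': 4, 'x': 5, 'h': 8, 'd': 5, 'e': 9}
store['u'] = store['d']+3 = 8 → {'m': 4, 'x': 5, 'h': 8, 'd': 5, 'e': 9, 'u': 8}
store['b'] = store['m']+2 = 6 → {'m': 4, 'x': 5, 'h': 8, 'd': 5, 'e': 9, 'u': 8, 'b': 6}
store['d'] = 9 → {'m': 4, 'x': 5, 'h': 8, 'd': 9, 'e': 9, 'u': 8, 'b': 6}
store['m'] = store['b']+2 = 8 → {'m': 8, 'x': 5, 'h': 8, 'd': 9, 'e': 9, 'u': 8, 'b': 6}
del 'm' → {'x': 5, 'h': 8, 'd': 9, 'e': 9, 'u': 8, 'b': 6}
sum of values = 45

45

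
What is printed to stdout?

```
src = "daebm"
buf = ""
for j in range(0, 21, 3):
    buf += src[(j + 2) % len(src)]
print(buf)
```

j=0: add src[2]='e' → 'e'
j=3: add src[0]='d' → 'ed'
j=6: add src[3]='b' → 'edb'
j=9: add src[1]='a' → 'edba'
j=12: add src[4]='m' → 'edbam'
j=15: add src[2]='e' → 'edbame'
j=18: add src[0]='d' → 'edbamed'

edbamed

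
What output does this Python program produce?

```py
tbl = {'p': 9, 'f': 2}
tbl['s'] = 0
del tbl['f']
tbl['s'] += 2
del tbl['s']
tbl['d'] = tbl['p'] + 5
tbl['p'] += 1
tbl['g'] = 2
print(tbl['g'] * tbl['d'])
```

tbl['s'] = 0 → {'p': 9, 'f': 2, 's': 0}
del 'f' → {'p': 9, 's': 0}
tbl['s'] = 0+2 = 2 → {'p': 9, 's': 2}
del 's' → {'p': 9}
tbl['d'] = tbl['p']+5 = 14 → {'p': 9, 'd': 14}
tbl['p'] = 9+1 = 10 → {'p': 10, 'd': 14}
tbl['g'] = 2 → {'p': 10, 'd': 14, 'g': 2}
tbl['g']*tbl['d'] = 2*14 = 28

28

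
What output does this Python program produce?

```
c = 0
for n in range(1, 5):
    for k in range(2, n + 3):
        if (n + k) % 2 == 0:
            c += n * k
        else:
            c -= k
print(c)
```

n=1,k=2: odd sum, c = 0-2 = -2
n=1,k=3: even sum, c = (-2)+3 = 1
n=2,k=2: even sum, c = 1+4 = 5
n=2,k=3: odd sum, c = 5-3 = 2
n=2,k=4: even sum, c = 2+8 = 10
n=3,k=2: odd sum, c = 10-2 = 8
n=3,k=3: even sum, c = 8+9 = 17
n=3,k=4: odd sum, c = 17-4 = 13
n=3,k=5: even sum, c = 13+15 = 28
n=4,k=2: even sum, c = 28+8 = 36
n=4,k=3: odd sum, c = 36-3 = 33
n=4,k=4: even sum, c = 33+16 = 49
n=4,k=5: odd sum, c = 49-5 = 44
n=4,k=6: even sum, c = 44+24 = 68

68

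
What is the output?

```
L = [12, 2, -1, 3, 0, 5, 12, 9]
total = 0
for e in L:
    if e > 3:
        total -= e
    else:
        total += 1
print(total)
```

-34

e=12: >3, total = 0-12 = -12
e=2: not >3, total = (-12)+1 = -11
e=-1: not >3, total = (-11)+1 = -10
e=3: not >3, total = (-10)+1 = -9
e=0: not >3, total = (-9)+1 = -8
e=5: >3, total = (-8)-5 = -13
e=12: >3, total = (-13)-12 = -25
e=9: >3, total = (-25)-9 = -34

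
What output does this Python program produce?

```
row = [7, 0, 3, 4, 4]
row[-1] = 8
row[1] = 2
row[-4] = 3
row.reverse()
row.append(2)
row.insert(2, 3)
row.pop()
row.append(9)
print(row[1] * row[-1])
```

row[-1] = 8 → [7, 0, 3, 4, 8]
row[1] = 2 → [7, 2, 3, 4, 8]
row[-4] = 3 → [7, 3, 3, 4, 8]
reverse → [8, 4, 3, 3, 7]
append 2 → [8, 4, 3, 3, 7, 2]
insert 3 at 2 → [8, 4, 3, 3, 3, 7, 2]
pop() removes 2 → [8, 4, 3, 3, 3, 7]
append 9 → [8, 4, 3, 3, 3, 7, 9]
row[1]*row[-1] = 4*9 = 36

36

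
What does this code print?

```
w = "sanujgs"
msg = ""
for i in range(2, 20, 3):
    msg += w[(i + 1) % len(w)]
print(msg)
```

usngaj

i=2: add w[3]='u' → 'u'
i=5: add w[6]='s' → 'us'
i=8: add w[2]='n' → 'usn'
i=11: add w[5]='g' → 'usng'
i=14: add w[1]='a' → 'usnga'
i=17: add w[4]='j' → 'usngaj'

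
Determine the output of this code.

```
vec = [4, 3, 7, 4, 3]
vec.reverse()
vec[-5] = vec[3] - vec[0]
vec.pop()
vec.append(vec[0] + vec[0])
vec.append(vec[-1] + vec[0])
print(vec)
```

[0, 4, 7, 3, 0, 0]

reverse → [3, 4, 7, 3, 4]
vec[-5] = vec[3]-vec[0] = 3-3 = 0 → [0, 4, 7, 3, 4]
pop() removes 4 → [0, 4, 7, 3]
append vec[0]+vec[0] = 0+0 = 0 → [0, 4, 7, 3, 0]
append vec[-1]+vec[0] = 0+0 = 0 → [0, 4, 7, 3, 0, 0]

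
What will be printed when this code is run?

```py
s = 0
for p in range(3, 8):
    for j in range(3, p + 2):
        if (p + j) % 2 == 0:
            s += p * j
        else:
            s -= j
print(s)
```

175

p=3,j=3: even sum, s = 0+9 = 9
p=3,j=4: odd sum, s = 9-4 = 5
p=4,j=3: odd sum, s = 5-3 = 2
p=4,j=4: even sum, s = 2+16 = 18
p=4,j=5: odd sum, s = 18-5 = 13
p=5,j=3: even sum, s = 13+15 = 28
p=5,j=4: odd sum, s = 28-4 = 24
p=5,j=5: even sum, s = 24+25 = 49
p=5,j=6: odd sum, s = 49-6 = 43
p=6,j=3: odd sum, s = 43-3 = 40
p=6,j=4: even sum, s = 40+24 = 64
p=6,j=5: odd sum, s = 64-5 = 59
p=6,j=6: even sum, s = 59+36 = 95
p=6,j=7: odd sum, s = 95-7 = 88
p=7,j=3: even sum, s = 88+21 = 109
p=7,j=4: odd sum, s = 109-4 = 105
p=7,j=5: even sum, s = 105+35 = 140
p=7,j=6: odd sum, s = 140-6 = 134
p=7,j=7: even sum, s = 134+49 = 183
p=7,j=8: odd sum, s = 183-8 = 175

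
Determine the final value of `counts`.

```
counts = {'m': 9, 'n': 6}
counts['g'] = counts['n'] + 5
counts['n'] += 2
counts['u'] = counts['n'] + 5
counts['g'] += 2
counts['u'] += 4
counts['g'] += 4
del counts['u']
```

counts['g'] = counts['n']+5 = 11 → {'m': 9, 'n': 6, 'g': 11}
counts['n'] = 6+2 = 8 → {'m': 9, 'n': 8, 'g': 11}
counts['u'] = counts['n']+5 = 13 → {'m': 9, 'n': 8, 'g': 11, 'u': 13}
counts['g'] = 11+2 = 13 → {'m': 9, 'n': 8, 'g': 13, 'u': 13}
counts['u'] = 13+4 = 17 → {'m': 9, 'n': 8, 'g': 13, 'u': 17}
counts['g'] = 13+4 = 17 → {'m': 9, 'n': 8, 'g': 17, 'u': 17}
del 'u' → {'m': 9, 'n': 8, 'g': 17}

{'m': 9, 'n': 8, 'g': 17}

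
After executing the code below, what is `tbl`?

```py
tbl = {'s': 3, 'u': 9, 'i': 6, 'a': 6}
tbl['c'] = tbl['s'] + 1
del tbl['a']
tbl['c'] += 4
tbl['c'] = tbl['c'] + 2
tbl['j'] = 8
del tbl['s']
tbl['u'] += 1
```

{'u': 10, 'i': 6, 'c': 10, 'j': 8}

tbl['c'] = tbl['s']+1 = 4 → {'s': 3, 'u': 9, 'i': 6, 'a': 6, 'c': 4}
del 'a' → {'s': 3, 'u': 9, 'i': 6, 'c': 4}
tbl['c'] = 4+4 = 8 → {'s': 3, 'u': 9, 'i': 6, 'c': 8}
tbl['c'] = tbl['c']+2 = 10 → {'s': 3, 'u': 9, 'i': 6, 'c': 10}
tbl['j'] = 8 → {'s': 3, 'u': 9, 'i': 6, 'c': 10, 'j': 8}
del 's' → {'u': 9, 'i': 6, 'c': 10, 'j': 8}
tbl['u'] = 9+1 = 10 → {'u': 10, 'i': 6, 'c': 10, 'j': 8}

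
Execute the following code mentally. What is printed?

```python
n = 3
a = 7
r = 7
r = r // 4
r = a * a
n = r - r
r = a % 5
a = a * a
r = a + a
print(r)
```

98

r = 7//4 = 1
r = 7*7 = 49
n = 49-49 = 0
r = 7%5 = 2
a = 7*7 = 49
r = 49+49 = 98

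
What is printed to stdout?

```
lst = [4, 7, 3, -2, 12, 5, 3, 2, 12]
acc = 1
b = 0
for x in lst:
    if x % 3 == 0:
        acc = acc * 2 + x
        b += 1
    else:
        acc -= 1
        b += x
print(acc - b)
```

40

x=4: not %3==0, acc = 1-1 = 0; b=4
x=7: not %3==0, acc = 0-1 = -1; b=11
x=3: %3==0, acc = (-1)*2+3 = 1; b=12
x=-2: not %3==0, acc = 1-1 = 0; b=10
x=12: %3==0, acc = 0*2+12 = 12; b=11
x=5: not %3==0, acc = 12-1 = 11; b=16
x=3: %3==0, acc = 11*2+3 = 25; b=17
x=2: not %3==0, acc = 25-1 = 24; b=19
x=12: %3==0, acc = 24*2+12 = 60; b=20
acc-b = 60-20 = 40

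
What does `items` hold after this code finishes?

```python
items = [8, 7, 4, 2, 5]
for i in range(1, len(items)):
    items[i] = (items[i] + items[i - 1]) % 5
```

i=1: items[1] = (7+8)%5 = 0 → [8, 0, 4, 2, 5]
i=2: items[2] = (4+0)%5 = 4 → [8, 0, 4, 2, 5]
i=3: items[3] = (2+4)%5 = 1 → [8, 0, 4, 1, 5]
i=4: items[4] = (5+1)%5 = 1 → [8, 0, 4, 1, 1]

[8, 0, 4, 1, 1]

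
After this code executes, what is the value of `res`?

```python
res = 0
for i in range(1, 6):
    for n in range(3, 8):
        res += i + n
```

i=1,n=3: res = 0+4 = 4
i=1,n=4: res = 4+5 = 9
i=1,n=5: res = 9+6 = 15
i=1,n=6: res = 15+7 = 22
i=1,n=7: res = 22+8 = 30
i=2,n=3: res = 30+5 = 35
i=2,n=4: res = 35+6 = 41
i=2,n=5: res = 41+7 = 48
i=2,n=6: res = 48+8 = 56
i=2,n=7: res = 56+9 = 65
i=3,n=3: res = 65+6 = 71
i=3,n=4: res = 71+7 = 78
i=3,n=5: res = 78+8 = 86
i=3,n=6: res = 86+9 = 95
i=3,n=7: res = 95+10 = 105
i=4,n=3: res = 105+7 = 112
i=4,n=4: res = 112+8 = 120
i=4,n=5: res = 120+9 = 129
i=4,n=6: res = 129+10 = 139
i=4,n=7: res = 139+11 = 150
i=5,n=3: res = 150+8 = 158
i=5,n=4: res = 158+9 = 167
i=5,n=5: res = 167+10 = 177
i=5,n=6: res = 177+11 = 188
i=5,n=7: res = 188+12 = 200

200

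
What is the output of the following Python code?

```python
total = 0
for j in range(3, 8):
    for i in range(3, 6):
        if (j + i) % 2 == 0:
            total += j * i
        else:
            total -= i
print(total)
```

132

j=3,i=3: even sum, total = 0+9 = 9
j=3,i=4: odd sum, total = 9-4 = 5
j=3,i=5: even sum, total = 5+15 = 20
j=4,i=3: odd sum, total = 20-3 = 17
j=4,i=4: even sum, total = 17+16 = 33
j=4,i=5: odd sum, total = 33-5 = 28
j=5,i=3: even sum, total = 28+15 = 43
j=5,i=4: odd sum, total = 43-4 = 39
j=5,i=5: even sum, total = 39+25 = 64
j=6,i=3: odd sum, total = 64-3 = 61
j=6,i=4: even sum, total = 61+24 = 85
j=6,i=5: odd sum, total = 85-5 = 80
j=7,i=3: even sum, total = 80+21 = 101
j=7,i=4: odd sum, total = 101-4 = 97
j=7,i=5: even sum, total = 97+35 = 132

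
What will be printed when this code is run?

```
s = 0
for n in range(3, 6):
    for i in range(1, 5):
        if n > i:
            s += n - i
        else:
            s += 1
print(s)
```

22

n=3,i=1: 3>1, s = 0+2 = 2
n=3,i=2: 3>2, s = 2+1 = 3
n=3,i=3: not 3>3, s = 3+1 = 4
n=3,i=4: not 3>4, s = 4+1 = 5
n=4,i=1: 4>1, s = 5+3 = 8
n=4,i=2: 4>2, s = 8+2 = 10
n=4,i=3: 4>3, s = 10+1 = 11
n=4,i=4: not 4>4, s = 11+1 = 12
n=5,i=1: 5>1, s = 12+4 = 16
n=5,i=2: 5>2, s = 16+3 = 19
n=5,i=3: 5>3, s = 19+2 = 21
n=5,i=4: 5>4, s = 21+1 = 22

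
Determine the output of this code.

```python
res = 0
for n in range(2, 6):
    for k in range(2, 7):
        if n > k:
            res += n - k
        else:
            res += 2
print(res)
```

38

n=2,k=2: not 2>2, res = 0+2 = 2
n=2,k=3: not 2>3, res = 2+2 = 4
n=2,k=4: not 2>4, res = 4+2 = 6
n=2,k=5: not 2>5, res = 6+2 = 8
n=2,k=6: not 2>6, res = 8+2 = 10
n=3,k=2: 3>2, res = 10+1 = 11
n=3,k=3: not 3>3, res = 11+2 = 13
n=3,k=4: not 3>4, res = 13+2 = 15
n=3,k=5: not 3>5, res = 15+2 = 17
n=3,k=6: not 3>6, res = 17+2 = 19
n=4,k=2: 4>2, res = 19+2 = 21
n=4,k=3: 4>3, res = 21+1 = 22
n=4,k=4: not 4>4, res = 22+2 = 24
n=4,k=5: not 4>5, res = 24+2 = 26
n=4,k=6: not 4>6, res = 26+2 = 28
n=5,k=2: 5>2, res = 28+3 = 31
n=5,k=3: 5>3, res = 31+2 = 33
n=5,k=4: 5>4, res = 33+1 = 34
n=5,k=5: not 5>5, res = 34+2 = 36
n=5,k=6: not 5>6, res = 36+2 = 38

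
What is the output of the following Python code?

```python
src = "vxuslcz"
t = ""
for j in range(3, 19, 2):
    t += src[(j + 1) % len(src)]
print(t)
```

lzxscvul

j=3: add src[4]='l' → 'l'
j=5: add src[6]='z' → 'lz'
j=7: add src[1]='x' → 'lzx'
j=9: add src[3]='s' → 'lzxs'
j=11: add src[5]='c' → 'lzxsc'
j=13: add src[0]='v' → 'lzxscv'
j=15: add src[2]='u' → 'lzxscvu'
j=17: add src[4]='l' → 'lzxscvul'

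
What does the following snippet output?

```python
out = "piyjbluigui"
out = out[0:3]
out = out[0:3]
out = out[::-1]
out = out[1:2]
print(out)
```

slice [0:3] → 'piy'
slice [0:3] → 'piy'
reverse → 'yip'
slice [1:2] → 'i'

i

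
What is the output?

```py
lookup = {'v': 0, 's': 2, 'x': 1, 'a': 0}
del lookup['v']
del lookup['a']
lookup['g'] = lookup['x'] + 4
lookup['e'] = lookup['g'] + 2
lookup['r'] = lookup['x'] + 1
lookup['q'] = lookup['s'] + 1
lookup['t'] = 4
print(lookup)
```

{'s': 2, 'x': 1, 'g': 5, 'e': 7, 'r': 2, 'q': 3, 't': 4}

del 'v' → {'s': 2, 'x': 1, 'a': 0}
del 'a' → {'s': 2, 'x': 1}
lookup['g'] = lookup['x']+4 = 5 → {'s': 2, 'x': 1, 'g': 5}
lookup['e'] = lookup['g']+2 = 7 → {'s': 2, 'x': 1, 'g': 5, 'e': 7}
lookup['r'] = lookup['x']+1 = 2 → {'s': 2, 'x': 1, 'g': 5, 'e': 7, 'r': 2}
lookup['q'] = lookup['s']+1 = 3 → {'s': 2, 'x': 1, 'g': 5, 'e': 7, 'r': 2, 'q': 3}
lookup['t'] = 4 → {'s': 2, 'x': 1, 'g': 5, 'e': 7, 'r': 2, 'q': 3, 't': 4}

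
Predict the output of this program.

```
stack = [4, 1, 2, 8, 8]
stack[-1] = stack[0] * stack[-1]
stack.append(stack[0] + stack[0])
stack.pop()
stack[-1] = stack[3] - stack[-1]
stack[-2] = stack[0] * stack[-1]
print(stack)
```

stack[-1] = stack[0]*stack[-1] = 4*8 = 32 → [4, 1, 2, 8, 32]
append stack[0]+stack[0] = 4+4 = 8 → [4, 1, 2, 8, 32, 8]
pop() removes 8 → [4, 1, 2, 8, 32]
stack[-1] = stack[3]-stack[-1] = 8-32 = -24 → [4, 1, 2, 8, -24]
stack[-2] = stack[0]*stack[-1] = 4*(-24) = -96 → [4, 1, 2, -96, -24]

[4, 1, 2, -96, -24]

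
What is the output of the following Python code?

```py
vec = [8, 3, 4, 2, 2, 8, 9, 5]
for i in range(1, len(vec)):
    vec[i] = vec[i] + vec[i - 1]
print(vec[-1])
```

41

i=1: vec[1] = 3+8 = 11 → [8, 11, 4, 2, 2, 8, 9, 5]
i=2: vec[2] = 4+11 = 15 → [8, 11, 15, 2, 2, 8, 9, 5]
i=3: vec[3] = 2+15 = 17 → [8, 11, 15, 17, 2, 8, 9, 5]
i=4: vec[4] = 2+17 = 19 → [8, 11, 15, 17, 19, 8, 9, 5]
i=5: vec[5] = 8+19 = 27 → [8, 11, 15, 17, 19, 27, 9, 5]
i=6: vec[6] = 9+27 = 36 → [8, 11, 15, 17, 19, 27, 36, 5]
i=7: vec[7] = 5+36 = 41 → [8, 11, 15, 17, 19, 27, 36, 41]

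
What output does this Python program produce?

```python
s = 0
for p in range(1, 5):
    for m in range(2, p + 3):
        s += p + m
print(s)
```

88

p=1,m=2: s = 0+3 = 3
p=1,m=3: s = 3+4 = 7
p=2,m=2: s = 7+4 = 11
p=2,m=3: s = 11+5 = 16
p=2,m=4: s = 16+6 = 22
p=3,m=2: s = 22+5 = 27
p=3,m=3: s = 27+6 = 33
p=3,m=4: s = 33+7 = 40
p=3,m=5: s = 40+8 = 48
p=4,m=2: s = 48+6 = 54
p=4,m=3: s = 54+7 = 61
p=4,m=4: s = 61+8 = 69
p=4,m=5: s = 69+9 = 78
p=4,m=6: s = 78+10 = 88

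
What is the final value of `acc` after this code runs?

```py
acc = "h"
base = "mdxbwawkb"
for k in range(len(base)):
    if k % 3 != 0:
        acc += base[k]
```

'hdxwakb'

k=0: skip
k=1: add 'd' → 'hd'
k=2: add 'x' → 'hdx'
k=3: skip
k=4: add 'w' → 'hdxw'
k=5: add 'a' → 'hdxwa'
k=6: skip
k=7: add 'k' → 'hdxwak'
k=8: add 'b' → 'hdxwakb'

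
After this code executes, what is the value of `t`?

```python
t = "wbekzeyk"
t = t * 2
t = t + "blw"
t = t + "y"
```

repeat ×2 → 'wbekzeykwbekzeyk'
+ 'blw' → 'wbekzeykwbekzeykblw'
+ 'y' → 'wbekzeykwbekzeykblwy'

'wbekzeykwbekzeykblwy'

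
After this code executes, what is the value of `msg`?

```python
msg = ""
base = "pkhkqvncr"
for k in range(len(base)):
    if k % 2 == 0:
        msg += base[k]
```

'phqnr'

k=0: add 'p' → 'p'
k=1: skip
k=2: add 'h' → 'ph'
k=3: skip
k=4: add 'q' → 'phq'
k=5: skip
k=6: add 'n' → 'phqn'
k=7: skip
k=8: add 'r' → 'phqnr'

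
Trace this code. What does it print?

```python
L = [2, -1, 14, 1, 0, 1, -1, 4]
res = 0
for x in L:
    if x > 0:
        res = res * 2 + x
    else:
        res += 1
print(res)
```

176

x=2: >0, res = 0*2+2 = 2
x=-1: not >0, res = 2+1 = 3
x=14: >0, res = 3*2+14 = 20
x=1: >0, res = 20*2+1 = 41
x=0: not >0, res = 41+1 = 42
x=1: >0, res = 42*2+1 = 85
x=-1: not >0, res = 85+1 = 86
x=4: >0, res = 86*2+4 = 176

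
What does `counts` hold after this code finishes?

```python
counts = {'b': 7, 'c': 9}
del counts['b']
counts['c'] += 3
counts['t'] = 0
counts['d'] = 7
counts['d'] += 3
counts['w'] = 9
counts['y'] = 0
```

{'c': 12, 't': 0, 'd': 10, 'w': 9, 'y': 0}

del 'b' → {'c': 9}
counts['c'] = 9+3 = 12 → {'c': 12}
counts['t'] = 0 → {'c': 12, 't': 0}
counts['d'] = 7 → {'c': 12, 't': 0, 'd': 7}
counts['d'] = 7+3 = 10 → {'c': 12, 't': 0, 'd': 10}
counts['w'] = 9 → {'c': 12, 't': 0, 'd': 10, 'w': 9}
counts['y'] = 0 → {'c': 12, 't': 0, 'd': 10, 'w': 9, 'y': 0}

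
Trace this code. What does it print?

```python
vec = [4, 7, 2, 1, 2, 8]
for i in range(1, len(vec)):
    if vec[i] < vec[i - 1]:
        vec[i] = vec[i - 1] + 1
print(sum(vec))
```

i=1: 7>=4, unchanged → [4, 7, 2, 1, 2, 8]
i=2: 2<7, vec[2] = 7+1 = 8 → [4, 7, 8, 1, 2, 8]
i=3: 1<8, vec[3] = 8+1 = 9 → [4, 7, 8, 9, 2, 8]
i=4: 2<9, vec[4] = 9+1 = 10 → [4, 7, 8, 9, 10, 8]
i=5: 8<10, vec[5] = 10+1 = 11 → [4, 7, 8, 9, 10, 11]
sum = 49

49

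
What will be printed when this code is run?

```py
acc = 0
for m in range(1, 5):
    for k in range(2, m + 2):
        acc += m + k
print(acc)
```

60

m=1,k=2: acc = 0+3 = 3
m=2,k=2: acc = 3+4 = 7
m=2,k=3: acc = 7+5 = 12
m=3,k=2: acc = 12+5 = 17
m=3,k=3: acc = 17+6 = 23
m=3,k=4: acc = 23+7 = 30
m=4,k=2: acc = 30+6 = 36
m=4,k=3: acc = 36+7 = 43
m=4,k=4: acc = 43+8 = 51
m=4,k=5: acc = 51+9 = 60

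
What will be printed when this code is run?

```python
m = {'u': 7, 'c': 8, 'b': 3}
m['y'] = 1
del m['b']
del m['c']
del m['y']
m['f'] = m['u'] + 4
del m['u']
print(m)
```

{'f': 11}

m['y'] = 1 → {'u': 7, 'c': 8, 'b': 3, 'y': 1}
del 'b' → {'u': 7, 'c': 8, 'y': 1}
del 'c' → {'u': 7, 'y': 1}
del 'y' → {'u': 7}
m['f'] = m['u']+4 = 11 → {'u': 7, 'f': 11}
del 'u' → {'f': 11}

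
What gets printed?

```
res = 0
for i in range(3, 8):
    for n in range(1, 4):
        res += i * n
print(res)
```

150

i=3,n=1: res = 0+3 = 3
i=3,n=2: res = 3+6 = 9
i=3,n=3: res = 9+9 = 18
i=4,n=1: res = 18+4 = 22
i=4,n=2: res = 22+8 = 30
i=4,n=3: res = 30+12 = 42
i=5,n=1: res = 42+5 = 47
i=5,n=2: res = 47+10 = 57
i=5,n=3: res = 57+15 = 72
i=6,n=1: res = 72+6 = 78
i=6,n=2: res = 78+12 = 90
i=6,n=3: res = 90+18 = 108
i=7,n=1: res = 108+7 = 115
i=7,n=2: res = 115+14 = 129
i=7,n=3: res = 129+21 = 150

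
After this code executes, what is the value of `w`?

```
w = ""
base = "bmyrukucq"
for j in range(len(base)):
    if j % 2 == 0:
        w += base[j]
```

j=0: add 'b' → 'b'
j=1: skip
j=2: add 'y' → 'by'
j=3: skip
j=4: add 'u' → 'byu'
j=5: skip
j=6: add 'u' → 'byuu'
j=7: skip
j=8: add 'q' → 'byuuq'

'byuuq'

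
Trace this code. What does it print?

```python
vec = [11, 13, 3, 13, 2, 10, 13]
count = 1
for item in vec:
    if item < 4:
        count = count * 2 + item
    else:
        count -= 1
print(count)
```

item=11: not <4, count = 1-1 = 0
item=13: not <4, count = 0-1 = -1
item=3: <4, count = (-1)*2+3 = 1
item=13: not <4, count = 1-1 = 0
item=2: <4, count = 0*2+2 = 2
item=10: not <4, count = 2-1 = 1
item=13: not <4, count = 1-1 = 0

0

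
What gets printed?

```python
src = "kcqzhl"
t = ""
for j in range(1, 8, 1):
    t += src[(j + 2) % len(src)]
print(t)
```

zhlkcqz

j=1: add src[3]='z' → 'z'
j=2: add src[4]='h' → 'zh'
j=3: add src[5]='l' → 'zhl'
j=4: add src[0]='k' → 'zhlk'
j=5: add src[1]='c' → 'zhlkc'
j=6: add src[2]='q' → 'zhlkcq'
j=7: add src[3]='z' → 'zhlkcqz'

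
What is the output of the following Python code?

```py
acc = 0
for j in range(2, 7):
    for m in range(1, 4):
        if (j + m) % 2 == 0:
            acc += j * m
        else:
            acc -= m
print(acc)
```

40

j=2,m=1: odd sum, acc = 0-1 = -1
j=2,m=2: even sum, acc = (-1)+4 = 3
j=2,m=3: odd sum, acc = 3-3 = 0
j=3,m=1: even sum, acc = 0+3 = 3
j=3,m=2: odd sum, acc = 3-2 = 1
j=3,m=3: even sum, acc = 1+9 = 10
j=4,m=1: odd sum, acc = 10-1 = 9
j=4,m=2: even sum, acc = 9+8 = 17
j=4,m=3: odd sum, acc = 17-3 = 14
j=5,m=1: even sum, acc = 14+5 = 19
j=5,m=2: odd sum, acc = 19-2 = 17
j=5,m=3: even sum, acc = 17+15 = 32
j=6,m=1: odd sum, acc = 32-1 = 31
j=6,m=2: even sum, acc = 31+12 = 43
j=6,m=3: odd sum, acc = 43-3 = 40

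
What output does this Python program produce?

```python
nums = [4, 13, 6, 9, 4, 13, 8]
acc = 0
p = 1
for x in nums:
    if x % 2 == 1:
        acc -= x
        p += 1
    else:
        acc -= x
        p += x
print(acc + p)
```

x=4: not odd, acc = 0-4 = -4; p=5
x=13: odd, acc = (-4)-13 = -17; p=6
x=6: not odd, acc = (-17)-6 = -23; p=12
x=9: odd, acc = (-23)-9 = -32; p=13
x=4: not odd, acc = (-32)-4 = -36; p=17
x=13: odd, acc = (-36)-13 = -49; p=18
x=8: not odd, acc = (-49)-8 = -57; p=26
acc+p = (-57)+26 = -31

-31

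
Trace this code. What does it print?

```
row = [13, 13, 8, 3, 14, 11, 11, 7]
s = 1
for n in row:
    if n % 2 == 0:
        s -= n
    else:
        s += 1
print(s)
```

-15

n=13: not even, s = 1+1 = 2
n=13: not even, s = 2+1 = 3
n=8: even, s = 3-8 = -5
n=3: not even, s = (-5)+1 = -4
n=14: even, s = (-4)-14 = -18
n=11: not even, s = (-18)+1 = -17
n=11: not even, s = (-17)+1 = -16
n=7: not even, s = (-16)+1 = -15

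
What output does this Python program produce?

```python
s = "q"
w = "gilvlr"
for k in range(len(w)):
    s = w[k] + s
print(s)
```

rlvligq

k=0: prepend 'g' → 'gq'
k=1: prepend 'i' → 'igq'
k=2: prepend 'l' → 'ligq'
k=3: prepend 'v' → 'vligq'
k=4: prepend 'l' → 'lvligq'
k=5: prepend 'r' → 'rlvligq'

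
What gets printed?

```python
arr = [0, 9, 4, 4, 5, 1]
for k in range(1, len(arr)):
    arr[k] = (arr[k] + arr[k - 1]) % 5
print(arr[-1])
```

k=1: arr[1] = (9+0)%5 = 4 → [0, 4, 4, 4, 5, 1]
k=2: arr[2] = (4+4)%5 = 3 → [0, 4, 3, 4, 5, 1]
k=3: arr[3] = (4+3)%5 = 2 → [0, 4, 3, 2, 5, 1]
k=4: arr[4] = (5+2)%5 = 2 → [0, 4, 3, 2, 2, 1]
k=5: arr[5] = (1+2)%5 = 3 → [0, 4, 3, 2, 2, 3]

3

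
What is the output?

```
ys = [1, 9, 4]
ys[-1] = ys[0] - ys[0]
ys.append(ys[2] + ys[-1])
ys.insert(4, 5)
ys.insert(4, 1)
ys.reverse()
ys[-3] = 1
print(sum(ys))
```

17

ys[-1] = ys[0]-ys[0] = 1-1 = 0 → [1, 9, 0]
append ys[2]+ys[-1] = 0+0 = 0 → [1, 9, 0, 0]
insert 5 at 4 → [1, 9, 0, 0, 5]
insert 1 at 4 → [1, 9, 0, 0, 1, 5]
reverse → [5, 1, 0, 0, 9, 1]
ys[-3] = 1 → [5, 1, 0, 1, 9, 1]
sum = 17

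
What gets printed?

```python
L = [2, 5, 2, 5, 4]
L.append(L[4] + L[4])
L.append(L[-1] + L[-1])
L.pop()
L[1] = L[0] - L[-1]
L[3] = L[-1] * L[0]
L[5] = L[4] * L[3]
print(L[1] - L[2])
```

-8

append L[4]+L[4] = 4+4 = 8 → [2, 5, 2, 5, 4, 8]
append L[-1]+L[-1] = 8+8 = 16 → [2, 5, 2, 5, 4, 8, 16]
pop() removes 16 → [2, 5, 2, 5, 4, 8]
L[1] = L[0]-L[-1] = 2-8 = -6 → [2, -6, 2, 5, 4, 8]
L[3] = L[-1]*L[0] = 8*2 = 16 → [2, -6, 2, 16, 4, 8]
L[5] = L[4]*L[3] = 4*16 = 64 → [2, -6, 2, 16, 4, 64]
L[1]-L[2] = (-6)-2 = -8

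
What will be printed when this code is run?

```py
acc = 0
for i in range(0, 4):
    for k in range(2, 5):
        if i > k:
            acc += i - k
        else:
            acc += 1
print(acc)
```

i=0,k=2: not 0>2, acc = 0+1 = 1
i=0,k=3: not 0>3, acc = 1+1 = 2
i=0,k=4: not 0>4, acc = 2+1 = 3
i=1,k=2: not 1>2, acc = 3+1 = 4
i=1,k=3: not 1>3, acc = 4+1 = 5
i=1,k=4: not 1>4, acc = 5+1 = 6
i=2,k=2: not 2>2, acc = 6+1 = 7
i=2,k=3: not 2>3, acc = 7+1 = 8
i=2,k=4: not 2>4, acc = 8+1 = 9
i=3,k=2: 3>2, acc = 9+1 = 10
i=3,k=3: not 3>3, acc = 10+1 = 11
i=3,k=4: not 3>4, acc = 11+1 = 12

12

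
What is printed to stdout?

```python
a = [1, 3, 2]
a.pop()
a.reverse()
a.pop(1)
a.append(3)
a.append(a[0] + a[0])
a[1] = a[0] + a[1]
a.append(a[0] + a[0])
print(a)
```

[3, 6, 6, 6]

pop() removes 2 → [1, 3]
reverse → [3, 1]
pop(1) removes 1 → [3]
append 3 → [3, 3]
append a[0]+a[0] = 3+3 = 6 → [3, 3, 6]
a[1] = a[0]+a[1] = 3+3 = 6 → [3, 6, 6]
append a[0]+a[0] = 3+3 = 6 → [3, 6, 6, 6]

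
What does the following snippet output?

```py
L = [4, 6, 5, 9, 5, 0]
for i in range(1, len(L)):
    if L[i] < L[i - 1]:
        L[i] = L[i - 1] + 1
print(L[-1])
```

i=1: 6>=4, unchanged → [4, 6, 5, 9, 5, 0]
i=2: 5<6, L[2] = 6+1 = 7 → [4, 6, 7, 9, 5, 0]
i=3: 9>=7, unchanged → [4, 6, 7, 9, 5, 0]
i=4: 5<9, L[4] = 9+1 = 10 → [4, 6, 7, 9, 10, 0]
i=5: 0<10, L[5] = 10+1 = 11 → [4, 6, 7, 9, 10, 11]

11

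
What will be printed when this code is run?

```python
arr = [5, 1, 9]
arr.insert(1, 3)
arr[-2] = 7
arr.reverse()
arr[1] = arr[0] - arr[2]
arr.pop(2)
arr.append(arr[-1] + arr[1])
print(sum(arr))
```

insert 3 at 1 → [5, 3, 1, 9]
arr[-2] = 7 → [5, 3, 7, 9]
reverse → [9, 7, 3, 5]
arr[1] = arr[0]-arr[2] = 9-3 = 6 → [9, 6, 3, 5]
pop(2) removes 3 → [9, 6, 5]
append arr[-1]+arr[1] = 5+6 = 11 → [9, 6, 5, 11]
sum = 31

31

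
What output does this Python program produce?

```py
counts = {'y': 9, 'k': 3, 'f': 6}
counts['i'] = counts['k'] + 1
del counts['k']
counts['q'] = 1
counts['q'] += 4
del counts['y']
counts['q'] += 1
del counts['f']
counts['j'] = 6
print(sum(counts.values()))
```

counts['i'] = counts['k']+1 = 4 → {'y': 9, 'k': 3, 'f': 6, 'i': 4}
del 'k' → {'y': 9, 'f': 6, 'i': 4}
counts['q'] = 1 → {'y': 9, 'f': 6, 'i': 4, 'q': 1}
counts['q'] = 1+4 = 5 → {'y': 9, 'f': 6, 'i': 4, 'q': 5}
del 'y' → {'f': 6, 'i': 4, 'q': 5}
counts['q'] = 5+1 = 6 → {'f': 6, 'i': 4, 'q': 6}
del 'f' → {'i': 4, 'q': 6}
counts['j'] = 6 → {'i': 4, 'q': 6, 'j': 6}
sum of values = 16

16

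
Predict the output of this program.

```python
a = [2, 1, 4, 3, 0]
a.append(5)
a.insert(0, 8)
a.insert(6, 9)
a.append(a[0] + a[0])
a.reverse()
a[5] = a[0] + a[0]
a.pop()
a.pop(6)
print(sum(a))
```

67

append 5 → [2, 1, 4, 3, 0, 5]
insert 8 at 0 → [8, 2, 1, 4, 3, 0, 5]
insert 9 at 6 → [8, 2, 1, 4, 3, 0, 9, 5]
append a[0]+a[0] = 8+8 = 16 → [8, 2, 1, 4, 3, 0, 9, 5, 16]
reverse → [16, 5, 9, 0, 3, 4, 1, 2, 8]
a[5] = a[0]+a[0] = 16+16 = 32 → [16, 5, 9, 0, 3, 32, 1, 2, 8]
pop() removes 8 → [16, 5, 9, 0, 3, 32, 1, 2]
pop(6) removes 1 → [16, 5, 9, 0, 3, 32, 2]
sum = 67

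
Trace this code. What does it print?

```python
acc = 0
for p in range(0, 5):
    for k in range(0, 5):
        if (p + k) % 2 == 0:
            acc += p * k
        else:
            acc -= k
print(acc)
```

28

p=0,k=0: even sum, acc = 0+0 = 0
p=0,k=1: odd sum, acc = 0-1 = -1
p=0,k=2: even sum, acc = (-1)+0 = -1
p=0,k=3: odd sum, acc = (-1)-3 = -4
p=0,k=4: even sum, acc = (-4)+0 = -4
p=1,k=0: odd sum, acc = (-4)-0 = -4
p=1,k=1: even sum, acc = (-4)+1 = -3
p=1,k=2: odd sum, acc = (-3)-2 = -5
p=1,k=3: even sum, acc = (-5)+3 = -2
p=1,k=4: odd sum, acc = (-2)-4 = -6
p=2,k=0: even sum, acc = (-6)+0 = -6
p=2,k=1: odd sum, acc = (-6)-1 = -7
p=2,k=2: even sum, acc = (-7)+4 = -3
p=2,k=3: odd sum, acc = (-3)-3 = -6
p=2,k=4: even sum, acc = (-6)+8 = 2
p=3,k=0: odd sum, acc = 2-0 = 2
p=3,k=1: even sum, acc = 2+3 = 5
p=3,k=2: odd sum, acc = 5-2 = 3
p=3,k=3: even sum, acc = 3+9 = 12
p=3,k=4: odd sum, acc = 12-4 = 8
p=4,k=0: even sum, acc = 8+0 = 8
p=4,k=1: odd sum, acc = 8-1 = 7
p=4,k=2: even sum, acc = 7+8 = 15
p=4,k=3: odd sum, acc = 15-3 = 12
p=4,k=4: even sum, acc = 12+16 = 28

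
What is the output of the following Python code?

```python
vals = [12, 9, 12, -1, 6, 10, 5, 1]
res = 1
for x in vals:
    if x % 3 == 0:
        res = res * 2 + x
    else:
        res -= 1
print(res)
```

x=12: %3==0, res = 1*2+12 = 14
x=9: %3==0, res = 14*2+9 = 37
x=12: %3==0, res = 37*2+12 = 86
x=-1: not %3==0, res = 86-1 = 85
x=6: %3==0, res = 85*2+6 = 176
x=10: not %3==0, res = 176-1 = 175
x=5: not %3==0, res = 175-1 = 174
x=1: not %3==0, res = 174-1 = 173

173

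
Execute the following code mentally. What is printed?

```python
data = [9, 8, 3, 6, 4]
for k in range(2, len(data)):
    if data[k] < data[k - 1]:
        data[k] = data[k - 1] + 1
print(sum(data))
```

k=2: 3<8, data[2] = 8+1 = 9 → [9, 8, 9, 6, 4]
k=3: 6<9, data[3] = 9+1 = 10 → [9, 8, 9, 10, 4]
k=4: 4<10, data[4] = 10+1 = 11 → [9, 8, 9, 10, 11]
sum = 47

47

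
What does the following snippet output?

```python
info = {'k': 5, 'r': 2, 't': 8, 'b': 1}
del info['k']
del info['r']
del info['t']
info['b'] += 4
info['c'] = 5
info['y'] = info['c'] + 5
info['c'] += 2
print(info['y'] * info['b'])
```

del 'k' → {'r': 2, 't': 8, 'b': 1}
del 'r' → {'t': 8, 'b': 1}
del 't' → {'b': 1}
info['b'] = 1+4 = 5 → {'b': 5}
info['c'] = 5 → {'b': 5, 'c': 5}
info['y'] = info['c']+5 = 10 → {'b': 5, 'c': 5, 'y': 10}
info['c'] = 5+2 = 7 → {'b': 5, 'c': 7, 'y': 10}
info['y']*info['b'] = 10*5 = 50

50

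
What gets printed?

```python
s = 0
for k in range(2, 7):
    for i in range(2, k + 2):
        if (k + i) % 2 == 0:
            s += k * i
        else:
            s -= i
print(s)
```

k=2,i=2: even sum, s = 0+4 = 4
k=2,i=3: odd sum, s = 4-3 = 1
k=3,i=2: odd sum, s = 1-2 = -1
k=3,i=3: even sum, s = (-1)+9 = 8
k=3,i=4: odd sum, s = 8-4 = 4
k=4,i=2: even sum, s = 4+8 = 12
k=4,i=3: odd sum, s = 12-3 = 9
k=4,i=4: even sum, s = 9+16 = 25
k=4,i=5: odd sum, s = 25-5 = 20
k=5,i=2: odd sum, s = 20-2 = 18
k=5,i=3: even sum, s = 18+15 = 33
k=5,i=4: odd sum, s = 33-4 = 29
k=5,i=5: even sum, s = 29+25 = 54
k=5,i=6: odd sum, s = 54-6 = 48
k=6,i=2: even sum, s = 48+12 = 60
k=6,i=3: odd sum, s = 60-3 = 57
k=6,i=4: even sum, s = 57+24 = 81
k=6,i=5: odd sum, s = 81-5 = 76
k=6,i=6: even sum, s = 76+36 = 112
k=6,i=7: odd sum, s = 112-7 = 105

105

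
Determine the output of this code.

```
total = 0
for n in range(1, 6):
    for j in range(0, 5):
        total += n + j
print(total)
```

125

n=1,j=0: total = 0+1 = 1
n=1,j=1: total = 1+2 = 3
n=1,j=2: total = 3+3 = 6
n=1,j=3: total = 6+4 = 10
n=1,j=4: total = 10+5 = 15
n=2,j=0: total = 15+2 = 17
n=2,j=1: total = 17+3 = 20
n=2,j=2: total = 20+4 = 24
n=2,j=3: total = 24+5 = 29
n=2,j=4: total = 29+6 = 35
n=3,j=0: total = 35+3 = 38
n=3,j=1: total = 38+4 = 42
n=3,j=2: total = 42+5 = 47
n=3,j=3: total = 47+6 = 53
n=3,j=4: total = 53+7 = 60
n=4,j=0: total = 60+4 = 64
n=4,j=1: total = 64+5 = 69
n=4,j=2: total = 69+6 = 75
n=4,j=3: total = 75+7 = 82
n=4,j=4: total = 82+8 = 90
n=5,j=0: total = 90+5 = 95
n=5,j=1: total = 95+6 = 101
n=5,j=2: total = 101+7 = 108
n=5,j=3: total = 108+8 = 116
n=5,j=4: total = 116+9 = 125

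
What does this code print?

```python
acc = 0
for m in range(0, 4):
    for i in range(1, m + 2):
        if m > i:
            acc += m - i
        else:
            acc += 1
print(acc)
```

m=0,i=1: not 0>1, acc = 0+1 = 1
m=1,i=1: not 1>1, acc = 1+1 = 2
m=1,i=2: not 1>2, acc = 2+1 = 3
m=2,i=1: 2>1, acc = 3+1 = 4
m=2,i=2: not 2>2, acc = 4+1 = 5
m=2,i=3: not 2>3, acc = 5+1 = 6
m=3,i=1: 3>1, acc = 6+2 = 8
m=3,i=2: 3>2, acc = 8+1 = 9
m=3,i=3: not 3>3, acc = 9+1 = 10
m=3,i=4: not 3>4, acc = 10+1 = 11

11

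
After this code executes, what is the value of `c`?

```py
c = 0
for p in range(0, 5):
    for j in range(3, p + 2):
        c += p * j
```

p=2,j=3: c = 0+6 = 6
p=3,j=3: c = 6+9 = 15
p=3,j=4: c = 15+12 = 27
p=4,j=3: c = 27+12 = 39
p=4,j=4: c = 39+16 = 55
p=4,j=5: c = 55+20 = 75

75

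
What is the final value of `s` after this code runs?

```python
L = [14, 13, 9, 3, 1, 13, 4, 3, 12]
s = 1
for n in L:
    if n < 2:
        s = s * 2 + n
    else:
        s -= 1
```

-9

n=14: not <2, s = 1-1 = 0
n=13: not <2, s = 0-1 = -1
n=9: not <2, s = (-1)-1 = -2
n=3: not <2, s = (-2)-1 = -3
n=1: <2, s = (-3)*2+1 = -5
n=13: not <2, s = (-5)-1 = -6
n=4: not <2, s = (-6)-1 = -7
n=3: not <2, s = (-7)-1 = -8
n=12: not <2, s = (-8)-1 = -9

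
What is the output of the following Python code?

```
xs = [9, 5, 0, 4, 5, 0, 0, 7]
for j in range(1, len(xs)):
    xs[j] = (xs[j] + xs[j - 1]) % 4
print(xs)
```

[9, 2, 2, 2, 3, 3, 3, 2]

j=1: xs[1] = (5+9)%4 = 2 → [9, 2, 0, 4, 5, 0, 0, 7]
j=2: xs[2] = (0+2)%4 = 2 → [9, 2, 2, 4, 5, 0, 0, 7]
j=3: xs[3] = (4+2)%4 = 2 → [9, 2, 2, 2, 5, 0, 0, 7]
j=4: xs[4] = (5+2)%4 = 3 → [9, 2, 2, 2, 3, 0, 0, 7]
j=5: xs[5] = (0+3)%4 = 3 → [9, 2, 2, 2, 3, 3, 0, 7]
j=6: xs[6] = (0+3)%4 = 3 → [9, 2, 2, 2, 3, 3, 3, 7]
j=7: xs[7] = (7+3)%4 = 2 → [9, 2, 2, 2, 3, 3, 3, 2]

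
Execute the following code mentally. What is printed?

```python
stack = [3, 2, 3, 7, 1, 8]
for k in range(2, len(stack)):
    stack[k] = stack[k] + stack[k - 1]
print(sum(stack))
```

56

k=2: stack[2] = 3+2 = 5 → [3, 2, 5, 7, 1, 8]
k=3: stack[3] = 7+5 = 12 → [3, 2, 5, 12, 1, 8]
k=4: stack[4] = 1+12 = 13 → [3, 2, 5, 12, 13, 8]
k=5: stack[5] = 8+13 = 21 → [3, 2, 5, 12, 13, 21]
sum = 56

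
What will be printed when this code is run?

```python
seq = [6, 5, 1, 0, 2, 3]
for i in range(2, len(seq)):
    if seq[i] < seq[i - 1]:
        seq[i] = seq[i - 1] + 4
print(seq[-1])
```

i=2: 1<5, seq[2] = 5+4 = 9 → [6, 5, 9, 0, 2, 3]
i=3: 0<9, seq[3] = 9+4 = 13 → [6, 5, 9, 13, 2, 3]
i=4: 2<13, seq[4] = 13+4 = 17 → [6, 5, 9, 13, 17, 3]
i=5: 3<17, seq[5] = 17+4 = 21 → [6, 5, 9, 13, 17, 21]

21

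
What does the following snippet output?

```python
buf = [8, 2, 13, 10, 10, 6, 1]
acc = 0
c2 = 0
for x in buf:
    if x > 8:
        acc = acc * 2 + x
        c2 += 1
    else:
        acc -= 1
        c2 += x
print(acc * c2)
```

1280

x=8: not >8, acc = 0-1 = -1; c2=8
x=2: not >8, acc = (-1)-1 = -2; c2=10
x=13: >8, acc = (-2)*2+13 = 9; c2=11
x=10: >8, acc = 9*2+10 = 28; c2=12
x=10: >8, acc = 28*2+10 = 66; c2=13
x=6: not >8, acc = 66-1 = 65; c2=19
x=1: not >8, acc = 65-1 = 64; c2=20
acc*c2 = 64*20 = 1280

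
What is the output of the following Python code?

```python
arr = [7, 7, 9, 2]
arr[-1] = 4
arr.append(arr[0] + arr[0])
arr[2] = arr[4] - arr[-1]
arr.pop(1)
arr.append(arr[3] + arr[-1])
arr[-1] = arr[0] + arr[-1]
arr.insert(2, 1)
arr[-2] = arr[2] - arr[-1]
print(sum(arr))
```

13

arr[-1] = 4 → [7, 7, 9, 4]
append arr[0]+arr[0] = 7+7 = 14 → [7, 7, 9, 4, 14]
arr[2] = arr[4]-arr[-1] = 14-14 = 0 → [7, 7, 0, 4, 14]
pop(1) removes 7 → [7, 0, 4, 14]
append arr[3]+arr[-1] = 14+14 = 28 → [7, 0, 4, 14, 28]
arr[-1] = arr[0]+arr[-1] = 7+28 = 35 → [7, 0, 4, 14, 35]
insert 1 at 2 → [7, 0, 1, 4, 14, 35]
arr[-2] = arr[2]-arr[-1] = 1-35 = -34 → [7, 0, 1, 4, -34, 35]
sum = 13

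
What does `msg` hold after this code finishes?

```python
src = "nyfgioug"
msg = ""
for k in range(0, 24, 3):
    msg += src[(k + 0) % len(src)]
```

k=0: add src[0]='n' → 'n'
k=3: add src[3]='g' → 'ng'
k=6: add src[6]='u' → 'ngu'
k=9: add src[1]='y' → 'nguy'
k=12: add src[4]='i' → 'nguyi'
k=15: add src[7]='g' → 'nguyig'
k=18: add src[2]='f' → 'nguyigf'
k=21: add src[5]='o' → 'nguyigfo'

'nguyigfo'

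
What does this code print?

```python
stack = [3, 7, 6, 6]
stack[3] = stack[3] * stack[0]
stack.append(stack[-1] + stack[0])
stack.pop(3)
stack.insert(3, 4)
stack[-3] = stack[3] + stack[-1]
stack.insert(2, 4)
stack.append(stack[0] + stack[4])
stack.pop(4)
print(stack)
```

stack[3] = stack[3]*stack[0] = 6*3 = 18 → [3, 7, 6, 18]
append stack[-1]+stack[0] = 18+3 = 21 → [3, 7, 6, 18, 21]
pop(3) removes 18 → [3, 7, 6, 21]
insert 4 at 3 → [3, 7, 6, 4, 21]
stack[-3] = stack[3]+stack[-1] = 4+21 = 25 → [3, 7, 25, 4, 21]
insert 4 at 2 → [3, 7, 4, 25, 4, 21]
append stack[0]+stack[4] = 3+4 = 7 → [3, 7, 4, 25, 4, 21, 7]
pop(4) removes 4 → [3, 7, 4, 25, 21, 7]

[3, 7, 4, 25, 21, 7]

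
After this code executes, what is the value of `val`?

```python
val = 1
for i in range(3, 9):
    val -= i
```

i=3: val = 1-3 = -2
i=4: val = (-2)-4 = -6
i=5: val = (-6)-5 = -11
i=6: val = (-11)-6 = -17
i=7: val = (-17)-7 = -24
i=8: val = (-24)-8 = -32

-32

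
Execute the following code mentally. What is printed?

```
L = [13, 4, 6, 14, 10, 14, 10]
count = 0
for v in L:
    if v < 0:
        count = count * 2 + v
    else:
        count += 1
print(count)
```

7

v=13: not <0, count = 0+1 = 1
v=4: not <0, count = 1+1 = 2
v=6: not <0, count = 2+1 = 3
v=14: not <0, count = 3+1 = 4
v=10: not <0, count = 4+1 = 5
v=14: not <0, count = 5+1 = 6
v=10: not <0, count = 6+1 = 7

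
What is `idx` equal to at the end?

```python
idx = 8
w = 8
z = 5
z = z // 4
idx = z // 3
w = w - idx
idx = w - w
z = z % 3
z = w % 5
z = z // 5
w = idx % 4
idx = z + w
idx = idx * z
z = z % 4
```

0

z = 5//4 = 1
idx = 1//3 = 0
w = 8-0 = 8
idx = 8-8 = 0
z = 1%3 = 1
z = 8%5 = 3
z = 3//5 = 0
w = 0%4 = 0
idx = 0+0 = 0
idx = 0*0 = 0
z = 0%4 = 0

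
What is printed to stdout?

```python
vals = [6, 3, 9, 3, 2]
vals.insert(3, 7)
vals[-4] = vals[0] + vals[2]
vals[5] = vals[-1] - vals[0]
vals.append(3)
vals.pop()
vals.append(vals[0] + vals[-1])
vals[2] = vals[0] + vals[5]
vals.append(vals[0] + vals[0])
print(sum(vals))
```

insert 7 at 3 → [6, 3, 9, 7, 3, 2]
vals[-4] = vals[0]+vals[2] = 6+9 = 15 → [6, 3, 15, 7, 3, 2]
vals[5] = vals[-1]-vals[0] = 2-6 = -4 → [6, 3, 15, 7, 3, -4]
append 3 → [6, 3, 15, 7, 3, -4, 3]
pop() removes 3 → [6, 3, 15, 7, 3, -4]
append vals[0]+vals[-1] = 6+(-4) = 2 → [6, 3, 15, 7, 3, -4, 2]
vals[2] = vals[0]+vals[5] = 6+(-4) = 2 → [6, 3, 2, 7, 3, -4, 2]
append vals[0]+vals[0] = 6+6 = 12 → [6, 3, 2, 7, 3, -4, 2, 12]
sum = 31

31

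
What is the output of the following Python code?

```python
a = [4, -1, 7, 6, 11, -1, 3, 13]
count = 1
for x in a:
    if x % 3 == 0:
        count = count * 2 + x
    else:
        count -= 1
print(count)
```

x=4: not %3==0, count = 1-1 = 0
x=-1: not %3==0, count = 0-1 = -1
x=7: not %3==0, count = (-1)-1 = -2
x=6: %3==0, count = (-2)*2+6 = 2
x=11: not %3==0, count = 2-1 = 1
x=-1: not %3==0, count = 1-1 = 0
x=3: %3==0, count = 0*2+3 = 3
x=13: not %3==0, count = 3-1 = 2

2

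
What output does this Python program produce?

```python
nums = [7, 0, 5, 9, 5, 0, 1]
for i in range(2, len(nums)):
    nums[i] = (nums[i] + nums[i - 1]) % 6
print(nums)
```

[7, 0, 5, 2, 1, 1, 2]

i=2: nums[2] = (5+0)%6 = 5 → [7, 0, 5, 9, 5, 0, 1]
i=3: nums[3] = (9+5)%6 = 2 → [7, 0, 5, 2, 5, 0, 1]
i=4: nums[4] = (5+2)%6 = 1 → [7, 0, 5, 2, 1, 0, 1]
i=5: nums[5] = (0+1)%6 = 1 → [7, 0, 5, 2, 1, 1, 1]
i=6: nums[6] = (1+1)%6 = 2 → [7, 0, 5, 2, 1, 1, 2]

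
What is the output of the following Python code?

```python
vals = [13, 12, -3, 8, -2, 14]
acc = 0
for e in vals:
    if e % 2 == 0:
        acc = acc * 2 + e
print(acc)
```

e=13: not even
e=12: even, acc = 0*2+12 = 12
e=-3: not even
e=8: even, acc = 12*2+8 = 32
e=-2: even, acc = 32*2+(-2) = 62
e=14: even, acc = 62*2+14 = 138

138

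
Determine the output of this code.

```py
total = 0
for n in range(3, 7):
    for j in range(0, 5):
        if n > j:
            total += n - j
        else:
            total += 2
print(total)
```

57

n=3,j=0: 3>0, total = 0+3 = 3
n=3,j=1: 3>1, total = 3+2 = 5
n=3,j=2: 3>2, total = 5+1 = 6
n=3,j=3: not 3>3, total = 6+2 = 8
n=3,j=4: not 3>4, total = 8+2 = 10
n=4,j=0: 4>0, total = 10+4 = 14
n=4,j=1: 4>1, total = 14+3 = 17
n=4,j=2: 4>2, total = 17+2 = 19
n=4,j=3: 4>3, total = 19+1 = 20
n=4,j=4: not 4>4, total = 20+2 = 22
n=5,j=0: 5>0, total = 22+5 = 27
n=5,j=1: 5>1, total = 27+4 = 31
n=5,j=2: 5>2, total = 31+3 = 34
n=5,j=3: 5>3, total = 34+2 = 36
n=5,j=4: 5>4, total = 36+1 = 37
n=6,j=0: 6>0, total = 37+6 = 43
n=6,j=1: 6>1, total = 43+5 = 48
n=6,j=2: 6>2, total = 48+4 = 52
n=6,j=3: 6>3, total = 52+3 = 55
n=6,j=4: 6>4, total = 55+2 = 57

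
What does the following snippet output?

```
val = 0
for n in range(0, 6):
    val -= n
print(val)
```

n=0: val = 0-0 = 0
n=1: val = 0-1 = -1
n=2: val = (-1)-2 = -3
n=3: val = (-3)-3 = -6
n=4: val = (-6)-4 = -10
n=5: val = (-10)-5 = -15

-15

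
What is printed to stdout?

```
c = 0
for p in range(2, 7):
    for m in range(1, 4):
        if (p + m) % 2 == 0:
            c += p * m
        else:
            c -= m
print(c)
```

40

p=2,m=1: odd sum, c = 0-1 = -1
p=2,m=2: even sum, c = (-1)+4 = 3
p=2,m=3: odd sum, c = 3-3 = 0
p=3,m=1: even sum, c = 0+3 = 3
p=3,m=2: odd sum, c = 3-2 = 1
p=3,m=3: even sum, c = 1+9 = 10
p=4,m=1: odd sum, c = 10-1 = 9
p=4,m=2: even sum, c = 9+8 = 17
p=4,m=3: odd sum, c = 17-3 = 14
p=5,m=1: even sum, c = 14+5 = 19
p=5,m=2: odd sum, c = 19-2 = 17
p=5,m=3: even sum, c = 17+15 = 32
p=6,m=1: odd sum, c = 32-1 = 31
p=6,m=2: even sum, c = 31+12 = 43
p=6,m=3: odd sum, c = 43-3 = 40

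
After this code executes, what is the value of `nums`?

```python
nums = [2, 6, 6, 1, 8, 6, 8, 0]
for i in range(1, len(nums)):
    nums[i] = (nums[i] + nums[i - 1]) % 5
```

[2, 3, 4, 0, 3, 4, 2, 2]

i=1: nums[1] = (6+2)%5 = 3 → [2, 3, 6, 1, 8, 6, 8, 0]
i=2: nums[2] = (6+3)%5 = 4 → [2, 3, 4, 1, 8, 6, 8, 0]
i=3: nums[3] = (1+4)%5 = 0 → [2, 3, 4, 0, 8, 6, 8, 0]
i=4: nums[4] = (8+0)%5 = 3 → [2, 3, 4, 0, 3, 6, 8, 0]
i=5: nums[5] = (6+3)%5 = 4 → [2, 3, 4, 0, 3, 4, 8, 0]
i=6: nums[6] = (8+4)%5 = 2 → [2, 3, 4, 0, 3, 4, 2, 0]
i=7: nums[7] = (0+2)%5 = 2 → [2, 3, 4, 0, 3, 4, 2, 2]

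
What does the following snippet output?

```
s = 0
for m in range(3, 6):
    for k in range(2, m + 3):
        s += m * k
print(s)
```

m=3,k=2: s = 0+6 = 6
m=3,k=3: s = 6+9 = 15
m=3,k=4: s = 15+12 = 27
m=3,k=5: s = 27+15 = 42
m=4,k=2: s = 42+8 = 50
m=4,k=3: s = 50+12 = 62
m=4,k=4: s = 62+16 = 78
m=4,k=5: s = 78+20 = 98
m=4,k=6: s = 98+24 = 122
m=5,k=2: s = 122+10 = 132
m=5,k=3: s = 132+15 = 147
m=5,k=4: s = 147+20 = 167
m=5,k=5: s = 167+25 = 192
m=5,k=6: s = 192+30 = 222
m=5,k=7: s = 222+35 = 257

257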